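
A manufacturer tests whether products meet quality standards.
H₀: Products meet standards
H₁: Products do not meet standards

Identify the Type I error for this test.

Answer: Rejecting good products that actually meet standards

Derivation:
A Type I error (probability α) occurs when we reject a true H₀.
A Type II error (probability β) occurs when we fail to reject a false H₀.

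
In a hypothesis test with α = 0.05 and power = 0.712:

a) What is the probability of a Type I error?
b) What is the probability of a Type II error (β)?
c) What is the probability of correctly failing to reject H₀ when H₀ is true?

Answer: a) 0.05, b) 0.288, c) 0.95

Derivation:
a) Type I error probability = α = 0.05
b) Power = P(reject H₀ | H₁ true) = 1 - β = 0.712, so Type II error probability = β = 1 - Power = 0.288
c) P(fail to reject H₀ | H₀ true) = 1 - α = 0.95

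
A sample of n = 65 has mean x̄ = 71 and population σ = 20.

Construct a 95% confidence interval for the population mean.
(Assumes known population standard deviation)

Confidence level: 95%, α = 0.05
z_0.025 = 1.960
SE = σ/√n = 20/√65 = 2.4807
Margin of error = 1.960 × 2.4807 = 4.8622
CI: x̄ ± margin = 71 ± 4.8622
CI: (66.1378, 75.8622)

Answer: (66.1378, 75.8622)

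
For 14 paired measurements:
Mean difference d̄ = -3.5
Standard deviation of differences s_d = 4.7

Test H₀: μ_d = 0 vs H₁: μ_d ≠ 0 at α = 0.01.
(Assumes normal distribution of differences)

df = n - 1 = 13
SE = s_d/√n = 4.7/√14 = 1.2561
t = d̄/SE = -3.5/1.2561 = -2.7864
Critical value: t_{0.005,13} = ±3.012
p-value ≈ 0.0154
Decision: fail to reject H₀

Answer: t = -2.7864, fail to reject H₀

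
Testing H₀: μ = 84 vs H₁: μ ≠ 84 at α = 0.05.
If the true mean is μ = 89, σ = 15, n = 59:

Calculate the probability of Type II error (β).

Answer: β ≈ 0.2741

Derivation:
SE = σ/√n = 15/√59 = 1.9528
Critical values: μ₀ ± z_0.025×SE = 84 ± 1.960×1.9528
Acceptance region: (80.1725, 87.8275)
Under H₁ (μ = 89): z_high = (87.8275 - 89)/1.9528 = -0.6004, z_low = (80.1725 - 89)/1.9528 = -4.5204
β = P(not reject | H₁) = Φ(-0.6004) - Φ(-4.5204) ≈ 0.2741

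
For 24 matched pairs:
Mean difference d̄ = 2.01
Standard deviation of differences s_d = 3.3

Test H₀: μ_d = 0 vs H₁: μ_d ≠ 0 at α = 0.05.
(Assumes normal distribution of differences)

df = n - 1 = 23
SE = s_d/√n = 3.3/√24 = 0.6736
t = d̄/SE = 2.01/0.6736 = 2.9840
Critical value: t_{0.025,23} = ±2.069
p-value ≈ 0.0066
Decision: reject H₀

Answer: t = 2.9840, reject H₀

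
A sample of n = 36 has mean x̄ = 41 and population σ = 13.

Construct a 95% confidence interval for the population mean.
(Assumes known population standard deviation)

Answer: (36.7533, 45.2467)

Derivation:
Confidence level: 95%, α = 0.05
z_0.025 = 1.960
SE = σ/√n = 13/√36 = 2.1667
Margin of error = 1.960 × 2.1667 = 4.2467
CI: x̄ ± margin = 41 ± 4.2467
CI: (36.7533, 45.2467)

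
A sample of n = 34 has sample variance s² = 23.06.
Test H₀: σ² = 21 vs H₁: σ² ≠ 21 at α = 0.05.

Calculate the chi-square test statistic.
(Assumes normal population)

df = n - 1 = 33
χ² = (n-1)s²/σ₀² = 33×23.06/21 = 36.2371
Critical values: χ²_{0.975,33} = 19.047, χ²_{0.025,33} = 50.725
Rejection region: χ² < 19.047 or χ² > 50.725
Decision: fail to reject H₀

Answer: χ² = 36.2371, fail to reject H₀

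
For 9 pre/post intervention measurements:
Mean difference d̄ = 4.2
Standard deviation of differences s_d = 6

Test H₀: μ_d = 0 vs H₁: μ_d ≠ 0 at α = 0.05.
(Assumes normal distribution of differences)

Answer: t = 2.1000, fail to reject H₀

Derivation:
df = n - 1 = 8
SE = s_d/√n = 6/√9 = 2.0000
t = d̄/SE = 4.2/2.0000 = 2.1000
Critical value: t_{0.025,8} = ±2.306
p-value ≈ 0.0689
Decision: fail to reject H₀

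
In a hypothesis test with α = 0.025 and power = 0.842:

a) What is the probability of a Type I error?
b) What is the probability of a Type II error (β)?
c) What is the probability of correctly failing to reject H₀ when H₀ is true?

a) Type I error probability = α = 0.025
b) Power = P(reject H₀ | H₁ true) = 1 - β = 0.842, so Type II error probability = β = 1 - Power = 0.158
c) P(fail to reject H₀ | H₀ true) = 1 - α = 0.975

Answer: a) 0.025, b) 0.158, c) 0.975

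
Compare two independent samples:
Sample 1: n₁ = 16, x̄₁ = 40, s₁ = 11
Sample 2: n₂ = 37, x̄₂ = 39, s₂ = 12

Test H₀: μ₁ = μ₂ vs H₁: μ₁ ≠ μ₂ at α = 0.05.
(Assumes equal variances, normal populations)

Pooled variance: s²_p = [15×11² + 36×12²]/(51) = 137.2353
s_p = 11.7147
SE = s_p×√(1/n₁ + 1/n₂) = 11.7147×√(1/16 + 1/37) = 3.5052
t = (x̄₁ - x̄₂)/SE = (40 - 39)/3.5052 = 0.2853
df = 51, t-critical = ±2.008
Decision: fail to reject H₀

Answer: t = 0.2853, fail to reject H₀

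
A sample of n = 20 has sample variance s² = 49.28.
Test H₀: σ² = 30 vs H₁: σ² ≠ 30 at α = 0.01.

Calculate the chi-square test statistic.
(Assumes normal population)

Answer: χ² = 31.2107, fail to reject H₀

Derivation:
df = n - 1 = 19
χ² = (n-1)s²/σ₀² = 19×49.28/30 = 31.2107
Critical values: χ²_{0.995,19} = 6.844, χ²_{0.005,19} = 38.582
Rejection region: χ² < 6.844 or χ² > 38.582
Decision: fail to reject H₀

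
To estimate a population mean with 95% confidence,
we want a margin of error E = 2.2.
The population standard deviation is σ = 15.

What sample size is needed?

Answer: n = 179

Derivation:
z_0.025 = 1.960
n = (z×σ/E)² = (1.960×15/2.2)²
n = 178.5868
Round up: n = 179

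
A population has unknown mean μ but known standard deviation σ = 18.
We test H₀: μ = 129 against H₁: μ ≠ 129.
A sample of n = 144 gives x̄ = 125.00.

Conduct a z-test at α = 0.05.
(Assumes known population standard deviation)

Answer: z = -2.6667, reject H₀

Derivation:
Standard error: SE = σ/√n = 18/√144 = 1.5000
z-statistic: z = (x̄ - μ₀)/SE = (125.00 - 129)/1.5000 = -2.6667
Critical value: ±1.960
p-value = 0.0077
Decision: reject H₀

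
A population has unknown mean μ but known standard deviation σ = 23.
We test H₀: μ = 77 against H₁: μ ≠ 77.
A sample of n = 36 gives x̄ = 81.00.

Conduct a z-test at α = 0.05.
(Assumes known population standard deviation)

Standard error: SE = σ/√n = 23/√36 = 3.8333
z-statistic: z = (x̄ - μ₀)/SE = (81.00 - 77)/3.8333 = 1.0435
Critical value: ±1.960
p-value = 0.2967
Decision: fail to reject H₀

Answer: z = 1.0435, fail to reject H₀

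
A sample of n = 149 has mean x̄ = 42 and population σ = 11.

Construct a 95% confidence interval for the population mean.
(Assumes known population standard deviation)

Confidence level: 95%, α = 0.05
z_0.025 = 1.960
SE = σ/√n = 11/√149 = 0.9012
Margin of error = 1.960 × 0.9012 = 1.7664
CI: x̄ ± margin = 42 ± 1.7664
CI: (40.2336, 43.7664)

Answer: (40.2336, 43.7664)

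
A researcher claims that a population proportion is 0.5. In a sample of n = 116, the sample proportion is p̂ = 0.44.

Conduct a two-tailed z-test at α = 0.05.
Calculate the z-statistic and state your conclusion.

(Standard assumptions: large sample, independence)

H₀: p = 0.5, H₁: p ≠ 0.5
Standard error: SE = √(p₀(1-p₀)/n) = √(0.5×0.5/116) = 0.046424
z-statistic: z = (p̂ - p₀)/SE = (0.44 - 0.5)/0.046424 = -1.2924
Critical value: z_0.025 = ±1.960
p-value = 0.1962
Decision: fail to reject H₀ at α = 0.05

Answer: z = -1.2924, fail to reject H₀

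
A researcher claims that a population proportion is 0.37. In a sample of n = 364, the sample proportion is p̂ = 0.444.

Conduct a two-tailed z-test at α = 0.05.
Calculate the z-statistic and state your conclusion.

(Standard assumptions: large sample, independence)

H₀: p = 0.37, H₁: p ≠ 0.37
Standard error: SE = √(p₀(1-p₀)/n) = √(0.37×0.63/364) = 0.025306
z-statistic: z = (p̂ - p₀)/SE = (0.444 - 0.37)/0.025306 = 2.9242
Critical value: z_0.025 = ±1.960
p-value = 0.0035
Decision: reject H₀ at α = 0.05

Answer: z = 2.9242, reject H₀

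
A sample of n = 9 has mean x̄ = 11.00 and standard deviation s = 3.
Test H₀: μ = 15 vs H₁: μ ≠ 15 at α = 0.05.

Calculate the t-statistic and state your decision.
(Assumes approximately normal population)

df = n - 1 = 8
SE = s/√n = 3/√9 = 1.0000
t = (x̄ - μ₀)/SE = (11.00 - 15)/1.0000 = -4.0000
Critical value: t_{0.025,8} = ±2.306
p-value ≈ 0.0039
Decision: reject H₀

Answer: t = -4.0000, reject H₀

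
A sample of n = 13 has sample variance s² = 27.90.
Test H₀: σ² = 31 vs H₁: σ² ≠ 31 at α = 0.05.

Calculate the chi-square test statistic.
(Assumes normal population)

df = n - 1 = 12
χ² = (n-1)s²/σ₀² = 12×27.90/31 = 10.8000
Critical values: χ²_{0.975,12} = 4.404, χ²_{0.025,12} = 23.337
Rejection region: χ² < 4.404 or χ² > 23.337
Decision: fail to reject H₀

Answer: χ² = 10.8000, fail to reject H₀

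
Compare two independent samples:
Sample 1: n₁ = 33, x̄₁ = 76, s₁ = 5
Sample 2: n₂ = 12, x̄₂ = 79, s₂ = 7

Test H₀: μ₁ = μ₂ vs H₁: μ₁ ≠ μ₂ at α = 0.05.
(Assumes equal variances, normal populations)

Answer: t = -1.5948, fail to reject H₀

Derivation:
Pooled variance: s²_p = [32×5² + 11×7²]/(43) = 31.1395
s_p = 5.5803
SE = s_p×√(1/n₁ + 1/n₂) = 5.5803×√(1/33 + 1/12) = 1.8811
t = (x̄₁ - x̄₂)/SE = (76 - 79)/1.8811 = -1.5948
df = 43, t-critical = ±2.017
Decision: fail to reject H₀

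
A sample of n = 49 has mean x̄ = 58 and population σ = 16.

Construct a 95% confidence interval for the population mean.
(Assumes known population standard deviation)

Confidence level: 95%, α = 0.05
z_0.025 = 1.960
SE = σ/√n = 16/√49 = 2.2857
Margin of error = 1.960 × 2.2857 = 4.4800
CI: x̄ ± margin = 58 ± 4.4800
CI: (53.5200, 62.4800)

Answer: (53.5200, 62.4800)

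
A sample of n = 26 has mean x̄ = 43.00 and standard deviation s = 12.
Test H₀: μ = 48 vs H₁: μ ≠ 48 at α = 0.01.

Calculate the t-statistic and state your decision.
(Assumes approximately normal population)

df = n - 1 = 25
SE = s/√n = 12/√26 = 2.3534
t = (x̄ - μ₀)/SE = (43.00 - 48)/2.3534 = -2.1246
Critical value: t_{0.005,25} = ±2.787
p-value ≈ 0.0437
Decision: fail to reject H₀

Answer: t = -2.1246, fail to reject H₀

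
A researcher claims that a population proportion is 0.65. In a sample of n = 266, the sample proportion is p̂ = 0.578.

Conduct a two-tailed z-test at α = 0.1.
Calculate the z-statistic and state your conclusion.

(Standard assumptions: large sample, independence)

H₀: p = 0.65, H₁: p ≠ 0.65
Standard error: SE = √(p₀(1-p₀)/n) = √(0.65×0.35/266) = 0.029245
z-statistic: z = (p̂ - p₀)/SE = (0.578 - 0.65)/0.029245 = -2.4620
Critical value: z_0.05 = ±1.645
p-value = 0.0138
Decision: reject H₀ at α = 0.1

Answer: z = -2.4620, reject H₀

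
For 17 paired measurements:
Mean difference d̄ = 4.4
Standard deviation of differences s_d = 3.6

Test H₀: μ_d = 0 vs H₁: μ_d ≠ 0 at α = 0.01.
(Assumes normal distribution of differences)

df = n - 1 = 16
SE = s_d/√n = 3.6/√17 = 0.8731
t = d̄/SE = 4.4/0.8731 = 5.0395
Critical value: t_{0.005,16} = ±2.921
p-value ≈ 0.0001
Decision: reject H₀

Answer: t = 5.0395, reject H₀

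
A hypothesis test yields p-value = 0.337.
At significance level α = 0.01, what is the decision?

Compare p-value to α:
0.337 ≥ 0.01
Decision: fail to reject H₀

Answer: fail to reject H₀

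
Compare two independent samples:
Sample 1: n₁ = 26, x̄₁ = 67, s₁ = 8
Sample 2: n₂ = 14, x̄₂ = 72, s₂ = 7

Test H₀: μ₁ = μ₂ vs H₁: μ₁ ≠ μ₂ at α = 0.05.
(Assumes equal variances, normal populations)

Answer: t = -1.9659, fail to reject H₀

Derivation:
Pooled variance: s²_p = [25×8² + 13×7²]/(38) = 58.8684
s_p = 7.6726
SE = s_p×√(1/n₁ + 1/n₂) = 7.6726×√(1/26 + 1/14) = 2.5434
t = (x̄₁ - x̄₂)/SE = (67 - 72)/2.5434 = -1.9659
df = 38, t-critical = ±2.024
Decision: fail to reject H₀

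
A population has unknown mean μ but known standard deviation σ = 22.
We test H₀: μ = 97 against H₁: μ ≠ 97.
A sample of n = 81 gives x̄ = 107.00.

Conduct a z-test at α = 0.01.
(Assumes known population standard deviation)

Answer: z = 4.0910, reject H₀

Derivation:
Standard error: SE = σ/√n = 22/√81 = 2.4444
z-statistic: z = (x̄ - μ₀)/SE = (107.00 - 97)/2.4444 = 4.0910
Critical value: ±2.576
p-value < 0.0001
Decision: reject H₀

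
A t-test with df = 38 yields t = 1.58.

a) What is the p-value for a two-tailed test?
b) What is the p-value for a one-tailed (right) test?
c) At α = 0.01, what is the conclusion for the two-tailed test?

Answer: a) 0.1224, b) 0.0612, c) fail to reject H₀

Derivation:
Using t-distribution with df = 38:
a) Two-tailed: p = 2×P(T > 1.58) = 0.1224
b) One-tailed: p = P(T > 1.58) = 0.0612
c) 0.1224 ≥ 0.01, fail to reject H₀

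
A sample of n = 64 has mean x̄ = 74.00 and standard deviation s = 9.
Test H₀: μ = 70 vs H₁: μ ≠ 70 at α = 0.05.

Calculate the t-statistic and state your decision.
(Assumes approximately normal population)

Answer: t = 3.5556, reject H₀

Derivation:
df = n - 1 = 63
SE = s/√n = 9/√64 = 1.1250
t = (x̄ - μ₀)/SE = (74.00 - 70)/1.1250 = 3.5556
Critical value: t_{0.025,63} = ±1.998
p-value ≈ 0.0007
Decision: reject H₀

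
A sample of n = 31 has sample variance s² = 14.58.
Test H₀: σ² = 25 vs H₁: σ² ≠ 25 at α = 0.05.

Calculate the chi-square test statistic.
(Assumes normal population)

Answer: χ² = 17.4960, fail to reject H₀

Derivation:
df = n - 1 = 30
χ² = (n-1)s²/σ₀² = 30×14.58/25 = 17.4960
Critical values: χ²_{0.975,30} = 16.791, χ²_{0.025,30} = 46.979
Rejection region: χ² < 16.791 or χ² > 46.979
Decision: fail to reject H₀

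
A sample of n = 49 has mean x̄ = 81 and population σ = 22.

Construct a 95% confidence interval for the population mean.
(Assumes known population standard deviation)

Confidence level: 95%, α = 0.05
z_0.025 = 1.960
SE = σ/√n = 22/√49 = 3.1429
Margin of error = 1.960 × 3.1429 = 6.1601
CI: x̄ ± margin = 81 ± 6.1601
CI: (74.8399, 87.1601)

Answer: (74.8399, 87.1601)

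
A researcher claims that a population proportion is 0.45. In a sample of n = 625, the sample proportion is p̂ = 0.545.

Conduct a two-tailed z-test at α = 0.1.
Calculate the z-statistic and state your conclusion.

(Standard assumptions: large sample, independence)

Answer: z = 4.7739, reject H₀

Derivation:
H₀: p = 0.45, H₁: p ≠ 0.45
Standard error: SE = √(p₀(1-p₀)/n) = √(0.45×0.55/625) = 0.019900
z-statistic: z = (p̂ - p₀)/SE = (0.545 - 0.45)/0.019900 = 4.7739
Critical value: z_0.05 = ±1.645
p-value < 0.0001
Decision: reject H₀ at α = 0.1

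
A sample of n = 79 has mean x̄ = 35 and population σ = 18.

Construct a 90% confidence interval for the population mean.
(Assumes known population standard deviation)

Answer: (31.6685, 38.3315)

Derivation:
Confidence level: 90%, α = 0.1
z_0.05 = 1.645
SE = σ/√n = 18/√79 = 2.0252
Margin of error = 1.645 × 2.0252 = 3.3315
CI: x̄ ± margin = 35 ± 3.3315
CI: (31.6685, 38.3315)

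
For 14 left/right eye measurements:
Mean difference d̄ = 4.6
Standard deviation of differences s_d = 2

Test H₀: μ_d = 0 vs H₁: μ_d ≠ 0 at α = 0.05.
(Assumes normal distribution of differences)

df = n - 1 = 13
SE = s_d/√n = 2/√14 = 0.5345
t = d̄/SE = 4.6/0.5345 = 8.6062
Critical value: t_{0.025,13} = ±2.160
p-value < 0.0001
Decision: reject H₀

Answer: t = 8.6062, reject H₀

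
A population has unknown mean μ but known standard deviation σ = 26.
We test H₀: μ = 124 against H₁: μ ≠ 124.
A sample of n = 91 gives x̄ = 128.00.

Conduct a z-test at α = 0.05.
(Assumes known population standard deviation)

Standard error: SE = σ/√n = 26/√91 = 2.7255
z-statistic: z = (x̄ - μ₀)/SE = (128.00 - 124)/2.7255 = 1.4676
Critical value: ±1.960
p-value = 0.1422
Decision: fail to reject H₀

Answer: z = 1.4676, fail to reject H₀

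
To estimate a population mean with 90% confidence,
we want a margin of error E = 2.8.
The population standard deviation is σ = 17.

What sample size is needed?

z_0.05 = 1.645
n = (z×σ/E)² = (1.645×17/2.8)²
n = 99.7502
Round up: n = 100

Answer: n = 100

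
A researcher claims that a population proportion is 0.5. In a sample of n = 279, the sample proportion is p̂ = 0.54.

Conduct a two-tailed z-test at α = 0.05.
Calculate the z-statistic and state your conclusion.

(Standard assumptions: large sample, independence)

H₀: p = 0.5, H₁: p ≠ 0.5
Standard error: SE = √(p₀(1-p₀)/n) = √(0.5×0.5/279) = 0.029934
z-statistic: z = (p̂ - p₀)/SE = (0.54 - 0.5)/0.029934 = 1.3363
Critical value: z_0.025 = ±1.960
p-value = 0.1815
Decision: fail to reject H₀ at α = 0.05

Answer: z = 1.3363, fail to reject H₀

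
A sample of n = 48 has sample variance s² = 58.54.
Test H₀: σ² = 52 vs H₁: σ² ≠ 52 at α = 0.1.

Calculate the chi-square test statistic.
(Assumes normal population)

Answer: χ² = 52.9112, fail to reject H₀

Derivation:
df = n - 1 = 47
χ² = (n-1)s²/σ₀² = 47×58.54/52 = 52.9112
Critical values: χ²_{0.95,47} = 32.268, χ²_{0.05,47} = 64.001
Rejection region: χ² < 32.268 or χ² > 64.001
Decision: fail to reject H₀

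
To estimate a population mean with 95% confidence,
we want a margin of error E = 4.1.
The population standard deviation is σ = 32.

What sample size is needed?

z_0.025 = 1.960
n = (z×σ/E)² = (1.960×32/4.1)²
n = 234.0154
Round up: n = 235

Answer: n = 235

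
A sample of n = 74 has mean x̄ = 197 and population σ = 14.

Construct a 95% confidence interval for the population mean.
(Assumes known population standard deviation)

Answer: (193.8101, 200.1899)

Derivation:
Confidence level: 95%, α = 0.05
z_0.025 = 1.960
SE = σ/√n = 14/√74 = 1.6275
Margin of error = 1.960 × 1.6275 = 3.1899
CI: x̄ ± margin = 197 ± 3.1899
CI: (193.8101, 200.1899)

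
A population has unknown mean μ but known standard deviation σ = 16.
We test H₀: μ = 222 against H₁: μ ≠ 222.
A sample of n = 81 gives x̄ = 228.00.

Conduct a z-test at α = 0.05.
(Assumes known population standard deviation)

Standard error: SE = σ/√n = 16/√81 = 1.7778
z-statistic: z = (x̄ - μ₀)/SE = (228.00 - 222)/1.7778 = 3.3750
Critical value: ±1.960
p-value = 0.0007
Decision: reject H₀

Answer: z = 3.3750, reject H₀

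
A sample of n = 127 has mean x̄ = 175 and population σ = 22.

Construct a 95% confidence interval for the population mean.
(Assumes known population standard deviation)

Confidence level: 95%, α = 0.05
z_0.025 = 1.960
SE = σ/√n = 22/√127 = 1.9522
Margin of error = 1.960 × 1.9522 = 3.8263
CI: x̄ ± margin = 175 ± 3.8263
CI: (171.1737, 178.8263)

Answer: (171.1737, 178.8263)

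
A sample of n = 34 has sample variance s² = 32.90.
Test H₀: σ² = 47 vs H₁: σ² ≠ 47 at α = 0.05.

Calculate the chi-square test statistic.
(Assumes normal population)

Answer: χ² = 23.1000, fail to reject H₀

Derivation:
df = n - 1 = 33
χ² = (n-1)s²/σ₀² = 33×32.90/47 = 23.1000
Critical values: χ²_{0.975,33} = 19.047, χ²_{0.025,33} = 50.725
Rejection region: χ² < 19.047 or χ² > 50.725
Decision: fail to reject H₀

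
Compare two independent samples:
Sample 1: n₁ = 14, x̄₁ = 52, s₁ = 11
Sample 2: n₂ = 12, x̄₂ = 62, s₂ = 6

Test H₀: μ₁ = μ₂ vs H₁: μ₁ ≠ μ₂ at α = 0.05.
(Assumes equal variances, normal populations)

Answer: t = -2.8064, reject H₀

Derivation:
Pooled variance: s²_p = [13×11² + 11×6²]/(24) = 82.0417
s_p = 9.0577
SE = s_p×√(1/n₁ + 1/n₂) = 9.0577×√(1/14 + 1/12) = 3.5633
t = (x̄₁ - x̄₂)/SE = (52 - 62)/3.5633 = -2.8064
df = 24, t-critical = ±2.064
Decision: reject H₀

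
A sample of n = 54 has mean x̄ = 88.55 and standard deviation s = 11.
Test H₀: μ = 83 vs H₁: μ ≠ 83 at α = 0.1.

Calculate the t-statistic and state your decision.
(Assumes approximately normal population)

df = n - 1 = 53
SE = s/√n = 11/√54 = 1.4969
t = (x̄ - μ₀)/SE = (88.55 - 83)/1.4969 = 3.7077
Critical value: t_{0.05,53} = ±1.674
p-value ≈ 0.0005
Decision: reject H₀

Answer: t = 3.7077, reject H₀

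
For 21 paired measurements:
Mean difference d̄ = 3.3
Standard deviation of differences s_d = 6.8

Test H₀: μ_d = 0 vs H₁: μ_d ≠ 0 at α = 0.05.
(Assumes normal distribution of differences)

df = n - 1 = 20
SE = s_d/√n = 6.8/√21 = 1.4839
t = d̄/SE = 3.3/1.4839 = 2.2239
Critical value: t_{0.025,20} = ±2.086
p-value ≈ 0.0378
Decision: reject H₀

Answer: t = 2.2239, reject H₀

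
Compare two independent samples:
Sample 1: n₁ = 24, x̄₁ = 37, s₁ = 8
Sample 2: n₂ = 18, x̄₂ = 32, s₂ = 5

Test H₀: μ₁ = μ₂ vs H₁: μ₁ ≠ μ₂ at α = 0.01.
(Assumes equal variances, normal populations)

Answer: t = 2.3285, fail to reject H₀

Derivation:
Pooled variance: s²_p = [23×8² + 17×5²]/(40) = 47.4250
s_p = 6.8866
SE = s_p×√(1/n₁ + 1/n₂) = 6.8866×√(1/24 + 1/18) = 2.1473
t = (x̄₁ - x̄₂)/SE = (37 - 32)/2.1473 = 2.3285
df = 40, t-critical = ±2.704
Decision: fail to reject H₀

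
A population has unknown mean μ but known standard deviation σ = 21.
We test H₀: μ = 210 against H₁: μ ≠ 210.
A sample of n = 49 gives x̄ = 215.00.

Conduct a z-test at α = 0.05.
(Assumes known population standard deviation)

Standard error: SE = σ/√n = 21/√49 = 3.0000
z-statistic: z = (x̄ - μ₀)/SE = (215.00 - 210)/3.0000 = 1.6667
Critical value: ±1.960
p-value = 0.0956
Decision: fail to reject H₀

Answer: z = 1.6667, fail to reject H₀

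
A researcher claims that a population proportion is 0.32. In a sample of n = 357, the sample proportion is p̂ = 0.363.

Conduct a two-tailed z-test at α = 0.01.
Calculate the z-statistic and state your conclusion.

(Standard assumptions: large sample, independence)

H₀: p = 0.32, H₁: p ≠ 0.32
Standard error: SE = √(p₀(1-p₀)/n) = √(0.32×0.68/357) = 0.024689
z-statistic: z = (p̂ - p₀)/SE = (0.363 - 0.32)/0.024689 = 1.7417
Critical value: z_0.005 = ±2.576
p-value = 0.0816
Decision: fail to reject H₀ at α = 0.01

Answer: z = 1.7417, fail to reject H₀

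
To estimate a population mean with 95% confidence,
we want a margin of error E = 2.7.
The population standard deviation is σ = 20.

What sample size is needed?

z_0.025 = 1.960
n = (z×σ/E)² = (1.960×20/2.7)²
n = 210.7874
Round up: n = 211

Answer: n = 211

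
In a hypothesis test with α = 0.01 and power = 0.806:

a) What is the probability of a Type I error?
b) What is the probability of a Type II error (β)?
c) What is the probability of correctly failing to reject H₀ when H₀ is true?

a) Type I error probability = α = 0.01
b) Power = P(reject H₀ | H₁ true) = 1 - β = 0.806, so Type II error probability = β = 1 - Power = 0.194
c) P(fail to reject H₀ | H₀ true) = 1 - α = 0.99

Answer: a) 0.01, b) 0.194, c) 0.99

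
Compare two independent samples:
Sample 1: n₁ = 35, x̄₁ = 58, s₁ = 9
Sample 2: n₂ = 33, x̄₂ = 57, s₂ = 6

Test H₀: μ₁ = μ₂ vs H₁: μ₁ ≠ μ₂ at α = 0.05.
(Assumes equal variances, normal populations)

Answer: t = 0.5357, fail to reject H₀

Derivation:
Pooled variance: s²_p = [34×9² + 32×6²]/(66) = 59.1818
s_p = 7.6930
SE = s_p×√(1/n₁ + 1/n₂) = 7.6930×√(1/35 + 1/33) = 1.8666
t = (x̄₁ - x̄₂)/SE = (58 - 57)/1.8666 = 0.5357
df = 66, t-critical = ±1.997
Decision: fail to reject H₀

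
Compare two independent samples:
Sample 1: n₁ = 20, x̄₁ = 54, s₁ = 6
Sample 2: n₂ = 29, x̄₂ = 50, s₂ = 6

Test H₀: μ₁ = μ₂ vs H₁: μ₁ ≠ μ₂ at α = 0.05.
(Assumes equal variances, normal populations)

Answer: t = 2.2936, reject H₀

Derivation:
Pooled variance: s²_p = [19×6² + 28×6²]/(47) = 36.0000
s_p = 6.0000
SE = s_p×√(1/n₁ + 1/n₂) = 6.0000×√(1/20 + 1/29) = 1.7440
t = (x̄₁ - x̄₂)/SE = (54 - 50)/1.7440 = 2.2936
df = 47, t-critical = ±2.012
Decision: reject H₀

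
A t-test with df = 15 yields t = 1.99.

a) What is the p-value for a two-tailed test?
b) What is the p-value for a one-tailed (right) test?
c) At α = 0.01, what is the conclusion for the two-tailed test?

Using t-distribution with df = 15:
a) Two-tailed: p = 2×P(T > 1.99) = 0.0651
b) One-tailed: p = P(T > 1.99) = 0.0326
c) 0.0651 ≥ 0.01, fail to reject H₀

Answer: a) 0.0651, b) 0.0326, c) fail to reject H₀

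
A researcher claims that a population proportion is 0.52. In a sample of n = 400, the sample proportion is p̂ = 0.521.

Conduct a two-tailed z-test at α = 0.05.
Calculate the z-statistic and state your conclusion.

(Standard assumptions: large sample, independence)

H₀: p = 0.52, H₁: p ≠ 0.52
Standard error: SE = √(p₀(1-p₀)/n) = √(0.52×0.48/400) = 0.024980
z-statistic: z = (p̂ - p₀)/SE = (0.521 - 0.52)/0.024980 = 0.0400
Critical value: z_0.025 = ±1.960
p-value = 0.9681
Decision: fail to reject H₀ at α = 0.05

Answer: z = 0.0400, fail to reject H₀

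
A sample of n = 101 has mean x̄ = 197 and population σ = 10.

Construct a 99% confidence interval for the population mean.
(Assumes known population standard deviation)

Confidence level: 99%, α = 0.01
z_0.005 = 2.576
SE = σ/√n = 10/√101 = 0.9950
Margin of error = 2.576 × 0.9950 = 2.5631
CI: x̄ ± margin = 197 ± 2.5631
CI: (194.4369, 199.5631)

Answer: (194.4369, 199.5631)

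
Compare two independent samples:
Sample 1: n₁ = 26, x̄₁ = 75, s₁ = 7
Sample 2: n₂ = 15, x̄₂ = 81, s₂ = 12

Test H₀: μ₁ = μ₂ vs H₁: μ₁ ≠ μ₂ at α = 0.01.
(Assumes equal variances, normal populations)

Answer: t = -2.0299, fail to reject H₀

Derivation:
Pooled variance: s²_p = [25×7² + 14×12²]/(39) = 83.1026
s_p = 9.1161
SE = s_p×√(1/n₁ + 1/n₂) = 9.1161×√(1/26 + 1/15) = 2.9558
t = (x̄₁ - x̄₂)/SE = (75 - 81)/2.9558 = -2.0299
df = 39, t-critical = ±2.708
Decision: fail to reject H₀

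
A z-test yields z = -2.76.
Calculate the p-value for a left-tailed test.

For z = -2.76:
p = P(Z < -2.76) = Φ(-2.76) = 0.0029

Answer: p-value ≈ 0.0029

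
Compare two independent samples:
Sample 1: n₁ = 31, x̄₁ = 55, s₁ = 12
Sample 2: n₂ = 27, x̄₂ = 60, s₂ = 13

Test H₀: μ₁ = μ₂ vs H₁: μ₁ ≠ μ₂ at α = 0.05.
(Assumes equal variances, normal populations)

Answer: t = -1.5227, fail to reject H₀

Derivation:
Pooled variance: s²_p = [30×12² + 26×13²]/(56) = 155.6071
s_p = 12.4743
SE = s_p×√(1/n₁ + 1/n₂) = 12.4743×√(1/31 + 1/27) = 3.2837
t = (x̄₁ - x̄₂)/SE = (55 - 60)/3.2837 = -1.5227
df = 56, t-critical = ±2.003
Decision: fail to reject H₀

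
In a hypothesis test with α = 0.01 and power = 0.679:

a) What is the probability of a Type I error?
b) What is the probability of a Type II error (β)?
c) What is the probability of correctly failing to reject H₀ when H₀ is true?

Answer: a) 0.01, b) 0.321, c) 0.99

Derivation:
a) Type I error probability = α = 0.01
b) Power = P(reject H₀ | H₁ true) = 1 - β = 0.679, so Type II error probability = β = 1 - Power = 0.321
c) P(fail to reject H₀ | H₀ true) = 1 - α = 0.99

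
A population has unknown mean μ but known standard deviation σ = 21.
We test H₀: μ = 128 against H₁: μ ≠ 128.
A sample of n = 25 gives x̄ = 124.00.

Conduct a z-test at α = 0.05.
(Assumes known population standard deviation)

Answer: z = -0.9524, fail to reject H₀

Derivation:
Standard error: SE = σ/√n = 21/√25 = 4.2000
z-statistic: z = (x̄ - μ₀)/SE = (124.00 - 128)/4.2000 = -0.9524
Critical value: ±1.960
p-value = 0.3409
Decision: fail to reject H₀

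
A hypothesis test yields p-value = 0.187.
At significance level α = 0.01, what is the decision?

Answer: fail to reject H₀

Derivation:
Compare p-value to α:
0.187 ≥ 0.01
Decision: fail to reject H₀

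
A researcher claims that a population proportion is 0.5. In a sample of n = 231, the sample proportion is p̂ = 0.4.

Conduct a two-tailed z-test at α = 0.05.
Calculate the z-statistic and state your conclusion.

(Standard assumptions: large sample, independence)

Answer: z = -3.0397, reject H₀

Derivation:
H₀: p = 0.5, H₁: p ≠ 0.5
Standard error: SE = √(p₀(1-p₀)/n) = √(0.5×0.5/231) = 0.032898
z-statistic: z = (p̂ - p₀)/SE = (0.4 - 0.5)/0.032898 = -3.0397
Critical value: z_0.025 = ±1.960
p-value = 0.0024
Decision: reject H₀ at α = 0.05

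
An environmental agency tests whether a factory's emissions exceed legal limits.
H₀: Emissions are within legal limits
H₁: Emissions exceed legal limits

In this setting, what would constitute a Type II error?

Type I error: rejecting H₀ when it is actually true (false positive).
Type II error: failing to reject H₀ when H₁ is actually true (false negative).

Answer: Failing to cite a factory whose emissions actually exceed the limit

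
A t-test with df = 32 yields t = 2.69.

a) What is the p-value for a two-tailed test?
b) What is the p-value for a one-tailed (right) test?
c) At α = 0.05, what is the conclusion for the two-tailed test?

Using t-distribution with df = 32:
a) Two-tailed: p = 2×P(T > 2.69) = 0.0113
b) One-tailed: p = P(T > 2.69) = 0.0056
c) 0.0113 < 0.05, reject H₀

Answer: a) 0.0113, b) 0.0056, c) reject H₀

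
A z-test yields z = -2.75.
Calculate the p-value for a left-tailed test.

For z = -2.75:
p = P(Z < -2.75) = Φ(-2.75) = 0.0030

Answer: p-value ≈ 0.0030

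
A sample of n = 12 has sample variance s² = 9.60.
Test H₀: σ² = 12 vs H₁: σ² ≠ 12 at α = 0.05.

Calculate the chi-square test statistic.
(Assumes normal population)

Answer: χ² = 8.8000, fail to reject H₀

Derivation:
df = n - 1 = 11
χ² = (n-1)s²/σ₀² = 11×9.60/12 = 8.8000
Critical values: χ²_{0.975,11} = 3.816, χ²_{0.025,11} = 21.920
Rejection region: χ² < 3.816 or χ² > 21.920
Decision: fail to reject H₀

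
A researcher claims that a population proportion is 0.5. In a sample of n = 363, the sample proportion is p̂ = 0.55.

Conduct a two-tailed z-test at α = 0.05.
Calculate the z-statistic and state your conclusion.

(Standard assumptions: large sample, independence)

H₀: p = 0.5, H₁: p ≠ 0.5
Standard error: SE = √(p₀(1-p₀)/n) = √(0.5×0.5/363) = 0.026243
z-statistic: z = (p̂ - p₀)/SE = (0.55 - 0.5)/0.026243 = 1.9053
Critical value: z_0.025 = ±1.960
p-value = 0.0567
Decision: fail to reject H₀ at α = 0.05

Answer: z = 1.9053, fail to reject H₀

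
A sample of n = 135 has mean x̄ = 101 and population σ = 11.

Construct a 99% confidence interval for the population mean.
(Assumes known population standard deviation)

Answer: (98.5613, 103.4387)

Derivation:
Confidence level: 99%, α = 0.01
z_0.005 = 2.576
SE = σ/√n = 11/√135 = 0.9467
Margin of error = 2.576 × 0.9467 = 2.4387
CI: x̄ ± margin = 101 ± 2.4387
CI: (98.5613, 103.4387)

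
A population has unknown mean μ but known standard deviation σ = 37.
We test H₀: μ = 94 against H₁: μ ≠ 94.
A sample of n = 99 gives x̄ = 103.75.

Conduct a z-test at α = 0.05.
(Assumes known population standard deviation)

Standard error: SE = σ/√n = 37/√99 = 3.7186
z-statistic: z = (x̄ - μ₀)/SE = (103.75 - 94)/3.7186 = 2.6220
Critical value: ±1.960
p-value = 0.0087
Decision: reject H₀

Answer: z = 2.6220, reject H₀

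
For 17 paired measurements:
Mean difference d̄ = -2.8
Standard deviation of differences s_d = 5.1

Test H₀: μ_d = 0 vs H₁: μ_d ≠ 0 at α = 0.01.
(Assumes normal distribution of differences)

Answer: t = -2.2637, fail to reject H₀

Derivation:
df = n - 1 = 16
SE = s_d/√n = 5.1/√17 = 1.2369
t = d̄/SE = -2.8/1.2369 = -2.2637
Critical value: t_{0.005,16} = ±2.921
p-value ≈ 0.0378
Decision: fail to reject H₀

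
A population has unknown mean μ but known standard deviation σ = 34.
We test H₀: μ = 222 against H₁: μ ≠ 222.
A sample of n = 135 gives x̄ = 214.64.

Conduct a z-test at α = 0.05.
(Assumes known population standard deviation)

Standard error: SE = σ/√n = 34/√135 = 2.9263
z-statistic: z = (x̄ - μ₀)/SE = (214.64 - 222)/2.9263 = -2.5151
Critical value: ±1.960
p-value = 0.0119
Decision: reject H₀

Answer: z = -2.5151, reject H₀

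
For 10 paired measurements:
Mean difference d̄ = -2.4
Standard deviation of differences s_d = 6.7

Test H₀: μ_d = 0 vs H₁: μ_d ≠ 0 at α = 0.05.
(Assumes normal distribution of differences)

df = n - 1 = 9
SE = s_d/√n = 6.7/√10 = 2.1187
t = d̄/SE = -2.4/2.1187 = -1.1328
Critical value: t_{0.025,9} = ±2.262
p-value ≈ 0.2866
Decision: fail to reject H₀

Answer: t = -1.1328, fail to reject H₀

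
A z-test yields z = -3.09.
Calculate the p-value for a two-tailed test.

Answer: p-value ≈ 0.0020

Derivation:
For z = -3.09:
p = 2×P(Z > |-3.09|) = 2×(1 - Φ(3.09)) = 0.0020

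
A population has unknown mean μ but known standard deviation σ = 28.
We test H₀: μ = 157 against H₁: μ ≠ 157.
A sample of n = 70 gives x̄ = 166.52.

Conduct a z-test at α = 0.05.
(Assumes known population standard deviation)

Standard error: SE = σ/√n = 28/√70 = 3.3466
z-statistic: z = (x̄ - μ₀)/SE = (166.52 - 157)/3.3466 = 2.8447
Critical value: ±1.960
p-value = 0.0044
Decision: reject H₀

Answer: z = 2.8447, reject H₀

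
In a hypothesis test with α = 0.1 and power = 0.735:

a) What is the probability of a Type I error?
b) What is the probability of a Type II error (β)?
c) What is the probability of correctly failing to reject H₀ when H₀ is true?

Answer: a) 0.1, b) 0.265, c) 0.9

Derivation:
a) Type I error probability = α = 0.1
b) Power = P(reject H₀ | H₁ true) = 1 - β = 0.735, so Type II error probability = β = 1 - Power = 0.265
c) P(fail to reject H₀ | H₀ true) = 1 - α = 0.9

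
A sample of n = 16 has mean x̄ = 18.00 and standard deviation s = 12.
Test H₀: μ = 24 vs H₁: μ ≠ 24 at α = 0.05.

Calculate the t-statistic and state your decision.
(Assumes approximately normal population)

Answer: t = -2.0000, fail to reject H₀

Derivation:
df = n - 1 = 15
SE = s/√n = 12/√16 = 3.0000
t = (x̄ - μ₀)/SE = (18.00 - 24)/3.0000 = -2.0000
Critical value: t_{0.025,15} = ±2.131
p-value ≈ 0.0639
Decision: fail to reject H₀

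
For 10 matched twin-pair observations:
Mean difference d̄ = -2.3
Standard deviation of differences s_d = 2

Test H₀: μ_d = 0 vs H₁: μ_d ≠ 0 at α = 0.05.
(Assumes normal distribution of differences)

Answer: t = -3.6364, reject H₀

Derivation:
df = n - 1 = 9
SE = s_d/√n = 2/√10 = 0.6325
t = d̄/SE = -2.3/0.6325 = -3.6364
Critical value: t_{0.025,9} = ±2.262
p-value ≈ 0.0054
Decision: reject H₀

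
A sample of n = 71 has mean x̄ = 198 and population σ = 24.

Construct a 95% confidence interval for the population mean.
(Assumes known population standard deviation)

Answer: (192.4173, 203.5827)

Derivation:
Confidence level: 95%, α = 0.05
z_0.025 = 1.960
SE = σ/√n = 24/√71 = 2.8483
Margin of error = 1.960 × 2.8483 = 5.5827
CI: x̄ ± margin = 198 ± 5.5827
CI: (192.4173, 203.5827)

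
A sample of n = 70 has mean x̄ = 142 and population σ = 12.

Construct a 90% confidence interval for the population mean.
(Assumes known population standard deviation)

Confidence level: 90%, α = 0.1
z_0.05 = 1.645
SE = σ/√n = 12/√70 = 1.4343
Margin of error = 1.645 × 1.4343 = 2.3594
CI: x̄ ± margin = 142 ± 2.3594
CI: (139.6406, 144.3594)

Answer: (139.6406, 144.3594)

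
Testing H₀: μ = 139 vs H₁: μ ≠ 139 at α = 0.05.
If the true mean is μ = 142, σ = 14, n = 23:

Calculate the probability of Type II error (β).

SE = σ/√n = 14/√23 = 2.9192
Critical values: μ₀ ± z_0.025×SE = 139 ± 1.960×2.9192
Acceptance region: (133.2784, 144.7216)
Under H₁ (μ = 142): z_high = (144.7216 - 142)/2.9192 = 0.9323, z_low = (133.2784 - 142)/2.9192 = -2.9877
β = P(not reject | H₁) = Φ(0.9323) - Φ(-2.9877) ≈ 0.8230

Answer: β ≈ 0.8230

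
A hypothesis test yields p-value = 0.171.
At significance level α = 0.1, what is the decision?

Answer: fail to reject H₀

Derivation:
Compare p-value to α:
0.171 ≥ 0.1
Decision: fail to reject H₀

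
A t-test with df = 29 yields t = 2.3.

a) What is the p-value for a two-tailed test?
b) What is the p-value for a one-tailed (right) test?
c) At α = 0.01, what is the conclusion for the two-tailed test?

Using t-distribution with df = 29:
a) Two-tailed: p = 2×P(T > 2.3) = 0.0288
b) One-tailed: p = P(T > 2.3) = 0.0144
c) 0.0288 ≥ 0.01, fail to reject H₀

Answer: a) 0.0288, b) 0.0144, c) fail to reject H₀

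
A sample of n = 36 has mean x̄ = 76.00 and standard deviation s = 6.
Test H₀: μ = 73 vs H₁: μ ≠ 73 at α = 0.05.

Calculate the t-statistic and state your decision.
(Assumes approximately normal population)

df = n - 1 = 35
SE = s/√n = 6/√36 = 1.0000
t = (x̄ - μ₀)/SE = (76.00 - 73)/1.0000 = 3.0000
Critical value: t_{0.025,35} = ±2.030
p-value ≈ 0.0049
Decision: reject H₀

Answer: t = 3.0000, reject H₀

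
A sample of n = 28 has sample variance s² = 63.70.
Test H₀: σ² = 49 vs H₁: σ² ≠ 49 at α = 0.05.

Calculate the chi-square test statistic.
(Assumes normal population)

Answer: χ² = 35.1000, fail to reject H₀

Derivation:
df = n - 1 = 27
χ² = (n-1)s²/σ₀² = 27×63.70/49 = 35.1000
Critical values: χ²_{0.975,27} = 14.573, χ²_{0.025,27} = 43.195
Rejection region: χ² < 14.573 or χ² > 43.195
Decision: fail to reject H₀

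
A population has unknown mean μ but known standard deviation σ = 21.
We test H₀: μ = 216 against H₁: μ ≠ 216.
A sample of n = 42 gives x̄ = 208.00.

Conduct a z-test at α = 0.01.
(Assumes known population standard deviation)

Answer: z = -2.4688, fail to reject H₀

Derivation:
Standard error: SE = σ/√n = 21/√42 = 3.2404
z-statistic: z = (x̄ - μ₀)/SE = (208.00 - 216)/3.2404 = -2.4688
Critical value: ±2.576
p-value = 0.0136
Decision: fail to reject H₀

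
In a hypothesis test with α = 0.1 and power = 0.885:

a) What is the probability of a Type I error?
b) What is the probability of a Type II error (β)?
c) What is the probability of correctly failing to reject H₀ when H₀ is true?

a) Type I error probability = α = 0.1
b) Power = P(reject H₀ | H₁ true) = 1 - β = 0.885, so Type II error probability = β = 1 - Power = 0.115
c) P(fail to reject H₀ | H₀ true) = 1 - α = 0.9

Answer: a) 0.1, b) 0.115, c) 0.9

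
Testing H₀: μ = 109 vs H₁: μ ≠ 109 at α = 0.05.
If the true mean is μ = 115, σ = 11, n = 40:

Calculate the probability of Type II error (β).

Answer: β ≈ 0.0682

Derivation:
SE = σ/√n = 11/√40 = 1.7393
Critical values: μ₀ ± z_0.025×SE = 109 ± 1.960×1.7393
Acceptance region: (105.5910, 112.4090)
Under H₁ (μ = 115): z_high = (112.4090 - 115)/1.7393 = -1.4897, z_low = (105.5910 - 115)/1.7393 = -5.4096
β = P(not reject | H₁) = Φ(-1.4897) - Φ(-5.4096) ≈ 0.0682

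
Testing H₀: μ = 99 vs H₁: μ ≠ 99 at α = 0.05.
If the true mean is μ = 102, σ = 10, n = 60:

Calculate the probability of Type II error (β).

Answer: β ≈ 0.3580

Derivation:
SE = σ/√n = 10/√60 = 1.2910
Critical values: μ₀ ± z_0.025×SE = 99 ± 1.960×1.2910
Acceptance region: (96.4696, 101.5304)
Under H₁ (μ = 102): z_high = (101.5304 - 102)/1.2910 = -0.3637, z_low = (96.4696 - 102)/1.2910 = -4.2838
β = P(not reject | H₁) = Φ(-0.3637) - Φ(-4.2838) ≈ 0.3580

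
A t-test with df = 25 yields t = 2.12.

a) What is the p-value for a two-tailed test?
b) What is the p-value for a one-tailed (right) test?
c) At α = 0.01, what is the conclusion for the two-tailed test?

Answer: a) 0.0441, b) 0.0221, c) fail to reject H₀

Derivation:
Using t-distribution with df = 25:
a) Two-tailed: p = 2×P(T > 2.12) = 0.0441
b) One-tailed: p = P(T > 2.12) = 0.0221
c) 0.0441 ≥ 0.01, fail to reject H₀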